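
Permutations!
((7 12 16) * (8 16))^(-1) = (7 16 8 12) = ((7 12 8 16))^(-1)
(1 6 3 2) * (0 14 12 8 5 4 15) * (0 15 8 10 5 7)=(15)(0 14 12 10 5 4 8 7)(1 6 3 2)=[14, 6, 1, 2, 8, 4, 3, 0, 7, 9, 5, 11, 10, 13, 12, 15]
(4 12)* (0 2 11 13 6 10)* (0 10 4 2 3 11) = (0 3 11 13 6 4 12 2) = [3, 1, 0, 11, 12, 5, 4, 7, 8, 9, 10, 13, 2, 6]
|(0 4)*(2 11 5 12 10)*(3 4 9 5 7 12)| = 5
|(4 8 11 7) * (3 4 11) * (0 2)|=|(0 2)(3 4 8)(7 11)|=6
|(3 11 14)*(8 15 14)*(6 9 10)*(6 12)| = 20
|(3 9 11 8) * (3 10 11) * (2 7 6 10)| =|(2 7 6 10 11 8)(3 9)| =6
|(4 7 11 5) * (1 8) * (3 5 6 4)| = 4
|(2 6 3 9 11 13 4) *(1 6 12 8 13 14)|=|(1 6 3 9 11 14)(2 12 8 13 4)|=30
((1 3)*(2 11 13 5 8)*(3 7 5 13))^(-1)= (13)(1 3 11 2 8 5 7)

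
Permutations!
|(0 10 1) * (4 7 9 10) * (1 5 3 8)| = 9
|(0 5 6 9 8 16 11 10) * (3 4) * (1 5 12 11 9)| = 12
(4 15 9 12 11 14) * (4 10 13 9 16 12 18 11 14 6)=[0, 1, 2, 3, 15, 5, 4, 7, 8, 18, 13, 6, 14, 9, 10, 16, 12, 17, 11]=(4 15 16 12 14 10 13 9 18 11 6)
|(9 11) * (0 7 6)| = 6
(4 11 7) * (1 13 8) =[0, 13, 2, 3, 11, 5, 6, 4, 1, 9, 10, 7, 12, 8] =(1 13 8)(4 11 7)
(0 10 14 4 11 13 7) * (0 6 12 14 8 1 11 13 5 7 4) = (0 10 8 1 11 5 7 6 12 14)(4 13) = [10, 11, 2, 3, 13, 7, 12, 6, 1, 9, 8, 5, 14, 4, 0]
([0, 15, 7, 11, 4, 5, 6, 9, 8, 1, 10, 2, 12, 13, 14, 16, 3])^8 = [0, 1, 2, 3, 4, 5, 6, 7, 8, 9, 10, 11, 12, 13, 14, 15, 16]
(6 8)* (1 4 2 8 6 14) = (1 4 2 8 14) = [0, 4, 8, 3, 2, 5, 6, 7, 14, 9, 10, 11, 12, 13, 1]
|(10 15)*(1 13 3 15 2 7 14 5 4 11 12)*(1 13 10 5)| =35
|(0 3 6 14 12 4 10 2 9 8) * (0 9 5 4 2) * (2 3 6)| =|(0 6 14 12 3 2 5 4 10)(8 9)| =18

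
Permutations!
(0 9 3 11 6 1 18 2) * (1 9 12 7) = [12, 18, 0, 11, 4, 5, 9, 1, 8, 3, 10, 6, 7, 13, 14, 15, 16, 17, 2] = (0 12 7 1 18 2)(3 11 6 9)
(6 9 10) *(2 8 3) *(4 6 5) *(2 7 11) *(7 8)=(2 7 11)(3 8)(4 6 9 10 5)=[0, 1, 7, 8, 6, 4, 9, 11, 3, 10, 5, 2]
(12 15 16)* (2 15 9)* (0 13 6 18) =(0 13 6 18)(2 15 16 12 9) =[13, 1, 15, 3, 4, 5, 18, 7, 8, 2, 10, 11, 9, 6, 14, 16, 12, 17, 0]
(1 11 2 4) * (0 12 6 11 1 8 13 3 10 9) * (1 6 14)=[12, 6, 4, 10, 8, 5, 11, 7, 13, 0, 9, 2, 14, 3, 1]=(0 12 14 1 6 11 2 4 8 13 3 10 9)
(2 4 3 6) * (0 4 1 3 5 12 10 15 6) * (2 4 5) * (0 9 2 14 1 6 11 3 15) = (0 5 12 10)(1 15 11 3 9 2 6 4 14) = [5, 15, 6, 9, 14, 12, 4, 7, 8, 2, 0, 3, 10, 13, 1, 11]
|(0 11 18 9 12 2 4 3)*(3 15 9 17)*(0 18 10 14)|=60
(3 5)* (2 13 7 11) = [0, 1, 13, 5, 4, 3, 6, 11, 8, 9, 10, 2, 12, 7] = (2 13 7 11)(3 5)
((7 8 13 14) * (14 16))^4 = ((7 8 13 16 14))^4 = (7 14 16 13 8)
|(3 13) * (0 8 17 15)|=|(0 8 17 15)(3 13)|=4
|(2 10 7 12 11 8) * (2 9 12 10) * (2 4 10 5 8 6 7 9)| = |(2 4 10 9 12 11 6 7 5 8)| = 10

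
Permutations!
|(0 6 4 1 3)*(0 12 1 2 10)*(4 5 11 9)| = |(0 6 5 11 9 4 2 10)(1 3 12)| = 24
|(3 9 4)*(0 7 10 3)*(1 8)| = 6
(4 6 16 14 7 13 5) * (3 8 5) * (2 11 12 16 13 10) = (2 11 12 16 14 7 10)(3 8 5 4 6 13) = [0, 1, 11, 8, 6, 4, 13, 10, 5, 9, 2, 12, 16, 3, 7, 15, 14]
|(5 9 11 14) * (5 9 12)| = 6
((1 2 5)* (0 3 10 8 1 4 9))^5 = (0 2 3 5 10 4 8 9 1)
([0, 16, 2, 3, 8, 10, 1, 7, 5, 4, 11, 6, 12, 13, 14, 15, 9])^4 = [0, 8, 2, 3, 11, 1, 4, 7, 6, 10, 16, 9, 12, 13, 14, 15, 5]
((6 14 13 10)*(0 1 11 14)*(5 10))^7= ((0 1 11 14 13 5 10 6))^7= (0 6 10 5 13 14 11 1)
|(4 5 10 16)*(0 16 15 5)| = 3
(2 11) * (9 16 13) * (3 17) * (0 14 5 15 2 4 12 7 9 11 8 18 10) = (0 14 5 15 2 8 18 10)(3 17)(4 12 7 9 16 13 11) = [14, 1, 8, 17, 12, 15, 6, 9, 18, 16, 0, 4, 7, 11, 5, 2, 13, 3, 10]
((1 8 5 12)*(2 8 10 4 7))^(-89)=(1 12 5 8 2 7 4 10)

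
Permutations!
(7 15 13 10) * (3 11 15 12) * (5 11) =(3 5 11 15 13 10 7 12) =[0, 1, 2, 5, 4, 11, 6, 12, 8, 9, 7, 15, 3, 10, 14, 13]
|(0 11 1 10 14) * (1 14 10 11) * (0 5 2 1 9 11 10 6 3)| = 10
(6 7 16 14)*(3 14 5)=(3 14 6 7 16 5)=[0, 1, 2, 14, 4, 3, 7, 16, 8, 9, 10, 11, 12, 13, 6, 15, 5]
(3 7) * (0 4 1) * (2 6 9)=(0 4 1)(2 6 9)(3 7)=[4, 0, 6, 7, 1, 5, 9, 3, 8, 2]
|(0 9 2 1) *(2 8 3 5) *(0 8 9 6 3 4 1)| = 15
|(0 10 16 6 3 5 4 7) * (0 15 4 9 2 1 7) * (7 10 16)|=12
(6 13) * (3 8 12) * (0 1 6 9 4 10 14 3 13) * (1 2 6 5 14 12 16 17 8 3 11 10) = (0 2 6)(1 5 14 11 10 12 13 9 4)(8 16 17) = [2, 5, 6, 3, 1, 14, 0, 7, 16, 4, 12, 10, 13, 9, 11, 15, 17, 8]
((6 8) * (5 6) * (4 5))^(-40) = ((4 5 6 8))^(-40) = (8)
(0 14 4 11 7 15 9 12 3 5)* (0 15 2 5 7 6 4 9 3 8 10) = (0 14 9 12 8 10)(2 5 15 3 7)(4 11 6) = [14, 1, 5, 7, 11, 15, 4, 2, 10, 12, 0, 6, 8, 13, 9, 3]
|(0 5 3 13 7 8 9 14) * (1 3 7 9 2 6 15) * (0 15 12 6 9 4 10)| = 26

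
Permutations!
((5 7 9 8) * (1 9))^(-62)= (1 5 9 7 8)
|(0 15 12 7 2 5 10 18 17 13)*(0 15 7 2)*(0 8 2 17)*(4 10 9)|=|(0 7 8 2 5 9 4 10 18)(12 17 13 15)|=36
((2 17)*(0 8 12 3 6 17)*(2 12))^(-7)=(0 2 8)(3 6 17 12)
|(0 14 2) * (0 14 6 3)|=|(0 6 3)(2 14)|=6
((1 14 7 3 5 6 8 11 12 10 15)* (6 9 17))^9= ((1 14 7 3 5 9 17 6 8 11 12 10 15))^9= (1 11 9 14 12 17 7 10 6 3 15 8 5)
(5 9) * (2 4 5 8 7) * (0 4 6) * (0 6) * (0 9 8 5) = (0 4)(2 9 5 8 7) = [4, 1, 9, 3, 0, 8, 6, 2, 7, 5]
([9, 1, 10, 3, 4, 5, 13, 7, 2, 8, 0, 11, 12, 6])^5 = (6 13)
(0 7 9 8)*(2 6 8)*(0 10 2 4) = (0 7 9 4)(2 6 8 10) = [7, 1, 6, 3, 0, 5, 8, 9, 10, 4, 2]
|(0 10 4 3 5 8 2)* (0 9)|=|(0 10 4 3 5 8 2 9)|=8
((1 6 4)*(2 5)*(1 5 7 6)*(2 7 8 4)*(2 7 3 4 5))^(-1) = ((2 8 5 3 4)(6 7))^(-1) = (2 4 3 5 8)(6 7)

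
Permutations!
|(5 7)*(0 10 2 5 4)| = 6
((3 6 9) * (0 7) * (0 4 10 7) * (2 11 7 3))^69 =(2 3 7 9 10 11 6 4) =((2 11 7 4 10 3 6 9))^69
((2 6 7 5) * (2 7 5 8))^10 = ((2 6 5 7 8))^10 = (8)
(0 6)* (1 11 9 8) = (0 6)(1 11 9 8) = [6, 11, 2, 3, 4, 5, 0, 7, 1, 8, 10, 9]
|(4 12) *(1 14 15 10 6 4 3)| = |(1 14 15 10 6 4 12 3)| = 8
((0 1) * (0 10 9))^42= (0 10)(1 9)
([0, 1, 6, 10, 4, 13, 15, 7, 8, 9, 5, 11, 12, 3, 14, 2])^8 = (2 15 6)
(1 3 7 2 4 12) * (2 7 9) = [0, 3, 4, 9, 12, 5, 6, 7, 8, 2, 10, 11, 1] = (1 3 9 2 4 12)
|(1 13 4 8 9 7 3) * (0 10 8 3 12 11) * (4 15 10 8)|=|(0 8 9 7 12 11)(1 13 15 10 4 3)|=6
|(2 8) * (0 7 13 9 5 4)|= 6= |(0 7 13 9 5 4)(2 8)|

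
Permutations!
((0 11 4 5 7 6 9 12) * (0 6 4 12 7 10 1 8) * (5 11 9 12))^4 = ((0 9 7 4 11 5 10 1 8)(6 12))^4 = (12)(0 11 8 4 1 7 10 9 5)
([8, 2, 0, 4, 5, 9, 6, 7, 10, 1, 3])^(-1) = (0 2 1 9 5 4 3 10 8)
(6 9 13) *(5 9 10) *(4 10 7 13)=(4 10 5 9)(6 7 13)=[0, 1, 2, 3, 10, 9, 7, 13, 8, 4, 5, 11, 12, 6]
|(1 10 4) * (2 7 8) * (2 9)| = 12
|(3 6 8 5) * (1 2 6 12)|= 7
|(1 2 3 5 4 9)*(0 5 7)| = 8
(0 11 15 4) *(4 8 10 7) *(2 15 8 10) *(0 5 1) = (0 11 8 2 15 10 7 4 5 1) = [11, 0, 15, 3, 5, 1, 6, 4, 2, 9, 7, 8, 12, 13, 14, 10]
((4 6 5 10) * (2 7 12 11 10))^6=((2 7 12 11 10 4 6 5))^6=(2 6 10 12)(4 11 7 5)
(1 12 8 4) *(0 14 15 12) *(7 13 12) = [14, 0, 2, 3, 1, 5, 6, 13, 4, 9, 10, 11, 8, 12, 15, 7] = (0 14 15 7 13 12 8 4 1)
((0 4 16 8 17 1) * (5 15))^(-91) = ((0 4 16 8 17 1)(5 15))^(-91) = (0 1 17 8 16 4)(5 15)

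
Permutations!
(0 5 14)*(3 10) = (0 5 14)(3 10) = [5, 1, 2, 10, 4, 14, 6, 7, 8, 9, 3, 11, 12, 13, 0]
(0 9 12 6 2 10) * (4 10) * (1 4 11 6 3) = (0 9 12 3 1 4 10)(2 11 6) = [9, 4, 11, 1, 10, 5, 2, 7, 8, 12, 0, 6, 3]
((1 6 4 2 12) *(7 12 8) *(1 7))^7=(1 4 8 6 2)(7 12)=((1 6 4 2 8)(7 12))^7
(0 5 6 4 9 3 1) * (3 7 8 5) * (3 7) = (0 7 8 5 6 4 9 3 1) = [7, 0, 2, 1, 9, 6, 4, 8, 5, 3]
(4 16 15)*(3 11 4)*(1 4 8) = [0, 4, 2, 11, 16, 5, 6, 7, 1, 9, 10, 8, 12, 13, 14, 3, 15] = (1 4 16 15 3 11 8)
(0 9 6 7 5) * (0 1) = (0 9 6 7 5 1) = [9, 0, 2, 3, 4, 1, 7, 5, 8, 6]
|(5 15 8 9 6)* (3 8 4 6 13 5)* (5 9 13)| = 8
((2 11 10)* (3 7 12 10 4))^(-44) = ((2 11 4 3 7 12 10))^(-44) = (2 12 3 11 10 7 4)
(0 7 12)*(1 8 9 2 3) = (0 7 12)(1 8 9 2 3) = [7, 8, 3, 1, 4, 5, 6, 12, 9, 2, 10, 11, 0]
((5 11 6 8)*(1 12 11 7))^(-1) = ((1 12 11 6 8 5 7))^(-1) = (1 7 5 8 6 11 12)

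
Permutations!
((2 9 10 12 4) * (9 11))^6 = (12)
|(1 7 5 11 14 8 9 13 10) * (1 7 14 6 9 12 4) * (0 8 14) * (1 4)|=|(14)(0 8 12 1)(5 11 6 9 13 10 7)|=28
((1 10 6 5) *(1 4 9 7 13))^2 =(1 6 4 7)(5 9 13 10)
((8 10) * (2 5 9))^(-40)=(10)(2 9 5)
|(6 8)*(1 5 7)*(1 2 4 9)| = 6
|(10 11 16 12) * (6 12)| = |(6 12 10 11 16)| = 5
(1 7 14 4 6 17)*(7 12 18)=(1 12 18 7 14 4 6 17)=[0, 12, 2, 3, 6, 5, 17, 14, 8, 9, 10, 11, 18, 13, 4, 15, 16, 1, 7]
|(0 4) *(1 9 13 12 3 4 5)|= |(0 5 1 9 13 12 3 4)|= 8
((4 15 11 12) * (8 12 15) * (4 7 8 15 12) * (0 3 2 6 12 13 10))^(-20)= (0 12 15)(2 8 13)(3 7 11)(4 10 6)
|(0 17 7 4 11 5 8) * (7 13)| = |(0 17 13 7 4 11 5 8)| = 8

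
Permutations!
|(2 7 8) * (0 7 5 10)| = |(0 7 8 2 5 10)| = 6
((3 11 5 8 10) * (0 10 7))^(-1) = (0 7 8 5 11 3 10)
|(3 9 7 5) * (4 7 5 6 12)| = |(3 9 5)(4 7 6 12)| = 12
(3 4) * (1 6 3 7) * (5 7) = (1 6 3 4 5 7) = [0, 6, 2, 4, 5, 7, 3, 1]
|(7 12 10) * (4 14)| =6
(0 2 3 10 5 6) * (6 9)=(0 2 3 10 5 9 6)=[2, 1, 3, 10, 4, 9, 0, 7, 8, 6, 5]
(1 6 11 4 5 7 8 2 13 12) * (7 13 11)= (1 6 7 8 2 11 4 5 13 12)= [0, 6, 11, 3, 5, 13, 7, 8, 2, 9, 10, 4, 1, 12]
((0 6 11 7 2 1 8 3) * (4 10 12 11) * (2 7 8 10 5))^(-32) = ((0 6 4 5 2 1 10 12 11 8 3))^(-32) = (0 6 4 5 2 1 10 12 11 8 3)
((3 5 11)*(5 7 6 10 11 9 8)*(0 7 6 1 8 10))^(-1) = (0 6 3 11 10 9 5 8 1 7)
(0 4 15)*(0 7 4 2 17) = (0 2 17)(4 15 7) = [2, 1, 17, 3, 15, 5, 6, 4, 8, 9, 10, 11, 12, 13, 14, 7, 16, 0]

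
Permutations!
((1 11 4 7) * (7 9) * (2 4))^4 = (1 9 2)(4 11 7)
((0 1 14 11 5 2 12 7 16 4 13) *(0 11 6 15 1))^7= ((1 14 6 15)(2 12 7 16 4 13 11 5))^7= (1 15 6 14)(2 5 11 13 4 16 7 12)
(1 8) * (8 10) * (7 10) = (1 7 10 8) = [0, 7, 2, 3, 4, 5, 6, 10, 1, 9, 8]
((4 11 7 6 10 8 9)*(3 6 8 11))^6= ((3 6 10 11 7 8 9 4))^6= (3 9 7 10)(4 8 11 6)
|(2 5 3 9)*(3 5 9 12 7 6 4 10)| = |(2 9)(3 12 7 6 4 10)| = 6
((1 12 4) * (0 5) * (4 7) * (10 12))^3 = ((0 5)(1 10 12 7 4))^3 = (0 5)(1 7 10 4 12)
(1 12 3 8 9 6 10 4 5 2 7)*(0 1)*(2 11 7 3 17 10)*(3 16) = [1, 12, 16, 8, 5, 11, 2, 0, 9, 6, 4, 7, 17, 13, 14, 15, 3, 10] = (0 1 12 17 10 4 5 11 7)(2 16 3 8 9 6)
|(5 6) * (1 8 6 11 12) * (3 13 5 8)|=|(1 3 13 5 11 12)(6 8)|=6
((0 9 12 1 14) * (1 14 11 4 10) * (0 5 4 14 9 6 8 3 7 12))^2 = (0 8 7 9 6 3 12)(1 14 4)(5 10 11)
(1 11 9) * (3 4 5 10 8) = (1 11 9)(3 4 5 10 8) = [0, 11, 2, 4, 5, 10, 6, 7, 3, 1, 8, 9]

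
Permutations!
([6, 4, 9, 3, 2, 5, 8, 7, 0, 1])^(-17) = (0 6 8)(1 9 2 4)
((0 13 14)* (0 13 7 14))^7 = (0 13 14 7)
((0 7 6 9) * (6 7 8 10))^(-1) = (0 9 6 10 8)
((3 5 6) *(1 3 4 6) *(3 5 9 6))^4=((1 5)(3 9 6 4))^4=(9)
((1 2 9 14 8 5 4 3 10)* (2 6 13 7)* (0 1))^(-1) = ((0 1 6 13 7 2 9 14 8 5 4 3 10))^(-1) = (0 10 3 4 5 8 14 9 2 7 13 6 1)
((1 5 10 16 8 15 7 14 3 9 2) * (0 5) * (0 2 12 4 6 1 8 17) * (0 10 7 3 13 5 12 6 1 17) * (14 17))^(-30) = ((0 12 4 1 2 8 15 3 9 6 14 13 5 7 17 10 16))^(-30) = (0 2 9 5 16 1 3 13 10 4 15 14 17 12 8 6 7)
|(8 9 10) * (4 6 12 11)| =|(4 6 12 11)(8 9 10)| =12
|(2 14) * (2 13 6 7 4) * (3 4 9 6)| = 15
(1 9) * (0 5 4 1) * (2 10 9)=(0 5 4 1 2 10 9)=[5, 2, 10, 3, 1, 4, 6, 7, 8, 0, 9]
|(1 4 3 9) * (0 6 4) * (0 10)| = |(0 6 4 3 9 1 10)| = 7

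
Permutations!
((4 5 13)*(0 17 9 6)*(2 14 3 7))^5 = (0 17 9 6)(2 14 3 7)(4 13 5)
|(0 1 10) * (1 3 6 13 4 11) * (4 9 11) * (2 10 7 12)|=11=|(0 3 6 13 9 11 1 7 12 2 10)|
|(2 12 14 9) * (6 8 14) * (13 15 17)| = |(2 12 6 8 14 9)(13 15 17)| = 6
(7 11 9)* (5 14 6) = (5 14 6)(7 11 9) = [0, 1, 2, 3, 4, 14, 5, 11, 8, 7, 10, 9, 12, 13, 6]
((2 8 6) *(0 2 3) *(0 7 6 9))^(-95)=(0 2 8 9)(3 7 6)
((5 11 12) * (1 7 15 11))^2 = (1 15 12)(5 7 11)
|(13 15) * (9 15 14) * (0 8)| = |(0 8)(9 15 13 14)| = 4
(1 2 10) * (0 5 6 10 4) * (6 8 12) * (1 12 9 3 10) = (0 5 8 9 3 10 12 6 1 2 4) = [5, 2, 4, 10, 0, 8, 1, 7, 9, 3, 12, 11, 6]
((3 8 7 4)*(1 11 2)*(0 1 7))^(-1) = (0 8 3 4 7 2 11 1)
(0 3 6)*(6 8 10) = [3, 1, 2, 8, 4, 5, 0, 7, 10, 9, 6] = (0 3 8 10 6)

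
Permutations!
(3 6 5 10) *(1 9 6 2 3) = (1 9 6 5 10)(2 3) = [0, 9, 3, 2, 4, 10, 5, 7, 8, 6, 1]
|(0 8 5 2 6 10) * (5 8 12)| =|(0 12 5 2 6 10)| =6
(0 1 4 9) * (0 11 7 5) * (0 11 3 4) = [1, 0, 2, 4, 9, 11, 6, 5, 8, 3, 10, 7] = (0 1)(3 4 9)(5 11 7)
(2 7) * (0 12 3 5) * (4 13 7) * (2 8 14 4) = (0 12 3 5)(4 13 7 8 14) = [12, 1, 2, 5, 13, 0, 6, 8, 14, 9, 10, 11, 3, 7, 4]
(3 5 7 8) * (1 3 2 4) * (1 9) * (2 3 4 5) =(1 4 9)(2 5 7 8 3) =[0, 4, 5, 2, 9, 7, 6, 8, 3, 1]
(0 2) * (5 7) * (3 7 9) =(0 2)(3 7 5 9) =[2, 1, 0, 7, 4, 9, 6, 5, 8, 3]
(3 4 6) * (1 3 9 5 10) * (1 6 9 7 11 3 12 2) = (1 12 2)(3 4 9 5 10 6 7 11) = [0, 12, 1, 4, 9, 10, 7, 11, 8, 5, 6, 3, 2]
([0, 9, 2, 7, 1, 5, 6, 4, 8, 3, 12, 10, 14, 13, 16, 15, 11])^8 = (1 7 9 4 3)(10 16 12 11 14)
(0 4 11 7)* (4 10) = (0 10 4 11 7) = [10, 1, 2, 3, 11, 5, 6, 0, 8, 9, 4, 7]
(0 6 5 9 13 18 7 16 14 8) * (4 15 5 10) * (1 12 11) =(0 6 10 4 15 5 9 13 18 7 16 14 8)(1 12 11) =[6, 12, 2, 3, 15, 9, 10, 16, 0, 13, 4, 1, 11, 18, 8, 5, 14, 17, 7]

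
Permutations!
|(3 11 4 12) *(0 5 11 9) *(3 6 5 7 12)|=|(0 7 12 6 5 11 4 3 9)|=9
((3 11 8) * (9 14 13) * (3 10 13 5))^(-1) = ((3 11 8 10 13 9 14 5))^(-1) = (3 5 14 9 13 10 8 11)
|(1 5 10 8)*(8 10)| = 3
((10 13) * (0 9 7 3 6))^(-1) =(0 6 3 7 9)(10 13)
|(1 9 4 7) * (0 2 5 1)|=7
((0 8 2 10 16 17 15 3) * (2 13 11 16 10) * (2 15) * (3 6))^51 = (0 8 13 11 16 17 2 15 6 3)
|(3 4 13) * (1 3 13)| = 3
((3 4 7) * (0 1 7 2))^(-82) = ((0 1 7 3 4 2))^(-82) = (0 7 4)(1 3 2)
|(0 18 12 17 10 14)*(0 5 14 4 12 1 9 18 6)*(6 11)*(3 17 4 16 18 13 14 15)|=|(0 11 6)(1 9 13 14 5 15 3 17 10 16 18)(4 12)|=66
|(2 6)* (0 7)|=2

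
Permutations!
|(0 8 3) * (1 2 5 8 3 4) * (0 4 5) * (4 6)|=|(0 3 6 4 1 2)(5 8)|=6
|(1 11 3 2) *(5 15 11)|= |(1 5 15 11 3 2)|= 6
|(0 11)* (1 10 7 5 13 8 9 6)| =8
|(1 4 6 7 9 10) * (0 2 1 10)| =|(10)(0 2 1 4 6 7 9)| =7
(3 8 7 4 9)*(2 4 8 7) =(2 4 9 3 7 8) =[0, 1, 4, 7, 9, 5, 6, 8, 2, 3]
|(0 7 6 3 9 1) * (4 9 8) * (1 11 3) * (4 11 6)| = 6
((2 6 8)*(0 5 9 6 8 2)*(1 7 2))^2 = ((0 5 9 6 1 7 2 8))^2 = (0 9 1 2)(5 6 7 8)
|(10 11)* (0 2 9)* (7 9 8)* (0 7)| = |(0 2 8)(7 9)(10 11)| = 6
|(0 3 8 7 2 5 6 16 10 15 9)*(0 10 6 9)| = 18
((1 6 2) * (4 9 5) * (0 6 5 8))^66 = (0 2 5 9)(1 4 8 6)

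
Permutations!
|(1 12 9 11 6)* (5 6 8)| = 7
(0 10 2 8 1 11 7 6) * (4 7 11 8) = (11)(0 10 2 4 7 6)(1 8) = [10, 8, 4, 3, 7, 5, 0, 6, 1, 9, 2, 11]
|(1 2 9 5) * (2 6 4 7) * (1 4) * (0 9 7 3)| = |(0 9 5 4 3)(1 6)(2 7)| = 10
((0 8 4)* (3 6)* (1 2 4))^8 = (0 2 8 4 1)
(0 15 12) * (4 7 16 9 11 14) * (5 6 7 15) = (0 5 6 7 16 9 11 14 4 15 12) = [5, 1, 2, 3, 15, 6, 7, 16, 8, 11, 10, 14, 0, 13, 4, 12, 9]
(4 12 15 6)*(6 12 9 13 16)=(4 9 13 16 6)(12 15)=[0, 1, 2, 3, 9, 5, 4, 7, 8, 13, 10, 11, 15, 16, 14, 12, 6]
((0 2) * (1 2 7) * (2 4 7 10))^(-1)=((0 10 2)(1 4 7))^(-1)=(0 2 10)(1 7 4)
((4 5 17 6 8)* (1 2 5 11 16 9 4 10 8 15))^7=((1 2 5 17 6 15)(4 11 16 9)(8 10))^7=(1 2 5 17 6 15)(4 9 16 11)(8 10)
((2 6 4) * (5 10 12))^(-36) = (12)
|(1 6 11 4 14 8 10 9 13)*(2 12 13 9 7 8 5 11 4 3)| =30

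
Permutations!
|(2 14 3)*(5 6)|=6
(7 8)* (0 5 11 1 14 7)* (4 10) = (0 5 11 1 14 7 8)(4 10) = [5, 14, 2, 3, 10, 11, 6, 8, 0, 9, 4, 1, 12, 13, 7]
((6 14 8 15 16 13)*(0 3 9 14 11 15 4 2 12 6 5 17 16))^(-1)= (0 15 11 6 12 2 4 8 14 9 3)(5 13 16 17)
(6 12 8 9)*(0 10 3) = [10, 1, 2, 0, 4, 5, 12, 7, 9, 6, 3, 11, 8] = (0 10 3)(6 12 8 9)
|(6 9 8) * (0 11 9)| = 5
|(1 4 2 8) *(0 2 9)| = |(0 2 8 1 4 9)| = 6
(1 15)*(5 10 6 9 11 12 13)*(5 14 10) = (1 15)(6 9 11 12 13 14 10) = [0, 15, 2, 3, 4, 5, 9, 7, 8, 11, 6, 12, 13, 14, 10, 1]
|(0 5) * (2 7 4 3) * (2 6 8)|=6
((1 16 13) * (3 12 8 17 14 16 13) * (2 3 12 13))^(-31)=(1 2 3 13)(8 12 16 14 17)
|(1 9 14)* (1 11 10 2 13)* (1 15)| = |(1 9 14 11 10 2 13 15)| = 8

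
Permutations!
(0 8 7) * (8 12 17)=(0 12 17 8 7)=[12, 1, 2, 3, 4, 5, 6, 0, 7, 9, 10, 11, 17, 13, 14, 15, 16, 8]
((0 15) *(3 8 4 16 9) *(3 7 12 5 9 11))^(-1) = ((0 15)(3 8 4 16 11)(5 9 7 12))^(-1) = (0 15)(3 11 16 4 8)(5 12 7 9)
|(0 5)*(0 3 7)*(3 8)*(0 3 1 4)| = |(0 5 8 1 4)(3 7)| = 10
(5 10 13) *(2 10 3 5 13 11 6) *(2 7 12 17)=(2 10 11 6 7 12 17)(3 5)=[0, 1, 10, 5, 4, 3, 7, 12, 8, 9, 11, 6, 17, 13, 14, 15, 16, 2]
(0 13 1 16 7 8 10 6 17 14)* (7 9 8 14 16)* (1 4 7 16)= [13, 16, 2, 3, 7, 5, 17, 14, 10, 8, 6, 11, 12, 4, 0, 15, 9, 1]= (0 13 4 7 14)(1 16 9 8 10 6 17)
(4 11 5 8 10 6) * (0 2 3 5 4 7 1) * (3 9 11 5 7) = (0 2 9 11 4 5 8 10 6 3 7 1) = [2, 0, 9, 7, 5, 8, 3, 1, 10, 11, 6, 4]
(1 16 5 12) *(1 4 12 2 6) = [0, 16, 6, 3, 12, 2, 1, 7, 8, 9, 10, 11, 4, 13, 14, 15, 5] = (1 16 5 2 6)(4 12)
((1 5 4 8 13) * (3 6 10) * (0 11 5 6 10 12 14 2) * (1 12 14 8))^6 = (0 14 1 5)(2 6 4 11)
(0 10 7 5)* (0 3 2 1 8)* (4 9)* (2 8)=[10, 2, 1, 8, 9, 3, 6, 5, 0, 4, 7]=(0 10 7 5 3 8)(1 2)(4 9)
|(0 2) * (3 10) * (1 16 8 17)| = 4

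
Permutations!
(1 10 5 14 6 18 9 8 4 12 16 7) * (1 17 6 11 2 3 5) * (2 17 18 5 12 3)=[0, 10, 2, 12, 3, 14, 5, 18, 4, 8, 1, 17, 16, 13, 11, 15, 7, 6, 9]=(1 10)(3 12 16 7 18 9 8 4)(5 14 11 17 6)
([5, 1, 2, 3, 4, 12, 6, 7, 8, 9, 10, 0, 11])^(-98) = [12, 1, 2, 3, 4, 11, 6, 7, 8, 9, 10, 5, 0]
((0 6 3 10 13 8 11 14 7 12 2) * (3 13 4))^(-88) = (0 13 11 7 2 6 8 14 12)(3 4 10)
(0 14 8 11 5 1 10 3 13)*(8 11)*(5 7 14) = (0 5 1 10 3 13)(7 14 11) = [5, 10, 2, 13, 4, 1, 6, 14, 8, 9, 3, 7, 12, 0, 11]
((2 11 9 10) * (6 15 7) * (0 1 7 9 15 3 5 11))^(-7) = (0 3 9 1 5 10 7 11 2 6 15)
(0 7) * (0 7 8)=[8, 1, 2, 3, 4, 5, 6, 7, 0]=(0 8)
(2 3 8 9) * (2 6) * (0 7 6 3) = (0 7 6 2)(3 8 9) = [7, 1, 0, 8, 4, 5, 2, 6, 9, 3]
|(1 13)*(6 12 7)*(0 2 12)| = |(0 2 12 7 6)(1 13)| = 10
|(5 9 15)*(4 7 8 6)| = 12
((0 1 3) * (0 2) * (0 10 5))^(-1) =(0 5 10 2 3 1)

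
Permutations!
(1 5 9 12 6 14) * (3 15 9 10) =(1 5 10 3 15 9 12 6 14) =[0, 5, 2, 15, 4, 10, 14, 7, 8, 12, 3, 11, 6, 13, 1, 9]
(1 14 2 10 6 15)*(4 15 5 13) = (1 14 2 10 6 5 13 4 15) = [0, 14, 10, 3, 15, 13, 5, 7, 8, 9, 6, 11, 12, 4, 2, 1]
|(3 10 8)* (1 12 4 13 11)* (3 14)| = 20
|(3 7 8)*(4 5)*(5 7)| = |(3 5 4 7 8)| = 5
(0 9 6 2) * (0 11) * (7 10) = (0 9 6 2 11)(7 10) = [9, 1, 11, 3, 4, 5, 2, 10, 8, 6, 7, 0]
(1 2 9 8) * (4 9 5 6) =(1 2 5 6 4 9 8) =[0, 2, 5, 3, 9, 6, 4, 7, 1, 8]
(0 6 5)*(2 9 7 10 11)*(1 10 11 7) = [6, 10, 9, 3, 4, 0, 5, 11, 8, 1, 7, 2] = (0 6 5)(1 10 7 11 2 9)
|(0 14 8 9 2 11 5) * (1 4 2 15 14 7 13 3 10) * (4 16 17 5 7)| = 12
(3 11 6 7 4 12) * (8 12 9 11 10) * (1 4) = (1 4 9 11 6 7)(3 10 8 12) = [0, 4, 2, 10, 9, 5, 7, 1, 12, 11, 8, 6, 3]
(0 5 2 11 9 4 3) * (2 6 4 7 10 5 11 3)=(0 11 9 7 10 5 6 4 2 3)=[11, 1, 3, 0, 2, 6, 4, 10, 8, 7, 5, 9]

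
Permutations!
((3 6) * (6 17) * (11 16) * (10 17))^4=((3 10 17 6)(11 16))^4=(17)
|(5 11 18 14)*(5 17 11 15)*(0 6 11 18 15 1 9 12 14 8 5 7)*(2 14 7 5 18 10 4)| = 90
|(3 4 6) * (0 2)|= |(0 2)(3 4 6)|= 6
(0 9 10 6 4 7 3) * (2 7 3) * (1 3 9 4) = (0 4 9 10 6 1 3)(2 7) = [4, 3, 7, 0, 9, 5, 1, 2, 8, 10, 6]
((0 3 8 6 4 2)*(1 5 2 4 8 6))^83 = (0 2 5 1 8 6 3)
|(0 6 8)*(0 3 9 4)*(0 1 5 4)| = 15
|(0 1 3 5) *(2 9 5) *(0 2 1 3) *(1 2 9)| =4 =|(0 3 2 1)(5 9)|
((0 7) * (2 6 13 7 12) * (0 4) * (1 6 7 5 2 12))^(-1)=(0 4 7 2 5 13 6 1)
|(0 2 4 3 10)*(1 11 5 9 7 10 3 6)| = |(0 2 4 6 1 11 5 9 7 10)| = 10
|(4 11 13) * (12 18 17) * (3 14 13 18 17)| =|(3 14 13 4 11 18)(12 17)| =6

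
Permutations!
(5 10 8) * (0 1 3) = [1, 3, 2, 0, 4, 10, 6, 7, 5, 9, 8] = (0 1 3)(5 10 8)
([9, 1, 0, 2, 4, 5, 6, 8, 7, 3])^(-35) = (0 9 3 2)(7 8)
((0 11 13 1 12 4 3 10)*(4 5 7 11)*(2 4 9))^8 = (0 2 3)(1 5 11)(4 10 9)(7 13 12)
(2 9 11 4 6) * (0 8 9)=[8, 1, 0, 3, 6, 5, 2, 7, 9, 11, 10, 4]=(0 8 9 11 4 6 2)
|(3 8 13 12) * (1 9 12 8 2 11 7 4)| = 8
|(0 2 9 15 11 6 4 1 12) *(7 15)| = |(0 2 9 7 15 11 6 4 1 12)| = 10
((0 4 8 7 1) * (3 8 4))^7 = ((0 3 8 7 1))^7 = (0 8 1 3 7)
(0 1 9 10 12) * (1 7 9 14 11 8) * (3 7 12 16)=(0 12)(1 14 11 8)(3 7 9 10 16)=[12, 14, 2, 7, 4, 5, 6, 9, 1, 10, 16, 8, 0, 13, 11, 15, 3]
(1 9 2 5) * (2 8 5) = [0, 9, 2, 3, 4, 1, 6, 7, 5, 8] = (1 9 8 5)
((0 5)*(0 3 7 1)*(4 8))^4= (8)(0 1 7 3 5)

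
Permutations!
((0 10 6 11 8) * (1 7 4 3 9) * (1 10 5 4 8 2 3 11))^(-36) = ((0 5 4 11 2 3 9 10 6 1 7 8))^(-36) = (11)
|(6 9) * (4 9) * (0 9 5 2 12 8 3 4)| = |(0 9 6)(2 12 8 3 4 5)| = 6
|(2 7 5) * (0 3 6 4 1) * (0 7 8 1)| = |(0 3 6 4)(1 7 5 2 8)| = 20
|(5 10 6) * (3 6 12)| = |(3 6 5 10 12)| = 5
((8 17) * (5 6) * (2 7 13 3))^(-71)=(2 7 13 3)(5 6)(8 17)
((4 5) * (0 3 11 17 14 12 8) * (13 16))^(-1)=(0 8 12 14 17 11 3)(4 5)(13 16)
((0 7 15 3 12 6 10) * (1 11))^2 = (0 15 12 10 7 3 6)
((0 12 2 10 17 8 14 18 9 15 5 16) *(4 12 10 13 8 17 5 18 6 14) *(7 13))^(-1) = (0 16 5 10)(2 12 4 8 13 7)(6 14)(9 18 15)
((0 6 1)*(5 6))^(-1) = ((0 5 6 1))^(-1) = (0 1 6 5)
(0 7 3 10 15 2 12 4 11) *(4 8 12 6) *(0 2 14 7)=(2 6 4 11)(3 10 15 14 7)(8 12)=[0, 1, 6, 10, 11, 5, 4, 3, 12, 9, 15, 2, 8, 13, 7, 14]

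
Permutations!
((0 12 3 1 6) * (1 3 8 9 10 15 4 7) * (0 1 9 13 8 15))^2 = ((0 12 15 4 7 9 10)(1 6)(8 13))^2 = (0 15 7 10 12 4 9)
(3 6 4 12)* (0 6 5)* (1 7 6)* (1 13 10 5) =(0 13 10 5)(1 7 6 4 12 3) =[13, 7, 2, 1, 12, 0, 4, 6, 8, 9, 5, 11, 3, 10]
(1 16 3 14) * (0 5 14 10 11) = [5, 16, 2, 10, 4, 14, 6, 7, 8, 9, 11, 0, 12, 13, 1, 15, 3] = (0 5 14 1 16 3 10 11)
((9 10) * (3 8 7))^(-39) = (9 10)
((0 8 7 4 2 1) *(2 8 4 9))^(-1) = (0 1 2 9 7 8 4)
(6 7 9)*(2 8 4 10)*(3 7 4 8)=[0, 1, 3, 7, 10, 5, 4, 9, 8, 6, 2]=(2 3 7 9 6 4 10)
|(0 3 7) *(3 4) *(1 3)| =5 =|(0 4 1 3 7)|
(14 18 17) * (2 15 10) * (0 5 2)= (0 5 2 15 10)(14 18 17)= [5, 1, 15, 3, 4, 2, 6, 7, 8, 9, 0, 11, 12, 13, 18, 10, 16, 14, 17]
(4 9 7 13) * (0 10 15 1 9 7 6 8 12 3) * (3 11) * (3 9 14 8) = (0 10 15 1 14 8 12 11 9 6 3)(4 7 13) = [10, 14, 2, 0, 7, 5, 3, 13, 12, 6, 15, 9, 11, 4, 8, 1]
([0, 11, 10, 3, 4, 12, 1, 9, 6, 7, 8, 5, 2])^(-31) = (1 11 5 12 2 10 8 6)(7 9)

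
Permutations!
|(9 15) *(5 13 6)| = 6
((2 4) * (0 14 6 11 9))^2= (0 6 9 14 11)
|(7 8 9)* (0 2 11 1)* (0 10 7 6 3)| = |(0 2 11 1 10 7 8 9 6 3)| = 10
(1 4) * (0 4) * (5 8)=[4, 0, 2, 3, 1, 8, 6, 7, 5]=(0 4 1)(5 8)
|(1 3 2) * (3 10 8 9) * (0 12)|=|(0 12)(1 10 8 9 3 2)|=6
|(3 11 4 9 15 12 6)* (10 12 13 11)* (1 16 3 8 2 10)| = |(1 16 3)(2 10 12 6 8)(4 9 15 13 11)| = 15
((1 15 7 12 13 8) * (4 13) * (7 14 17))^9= ((1 15 14 17 7 12 4 13 8))^9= (17)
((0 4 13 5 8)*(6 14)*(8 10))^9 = (0 5)(4 10)(6 14)(8 13)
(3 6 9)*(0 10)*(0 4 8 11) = (0 10 4 8 11)(3 6 9) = [10, 1, 2, 6, 8, 5, 9, 7, 11, 3, 4, 0]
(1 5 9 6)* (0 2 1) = (0 2 1 5 9 6) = [2, 5, 1, 3, 4, 9, 0, 7, 8, 6]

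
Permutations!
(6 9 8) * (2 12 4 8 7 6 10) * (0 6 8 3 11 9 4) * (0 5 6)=(2 12 5 6 4 3 11 9 7 8 10)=[0, 1, 12, 11, 3, 6, 4, 8, 10, 7, 2, 9, 5]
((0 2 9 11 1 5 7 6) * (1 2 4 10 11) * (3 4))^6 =(0 9 3 1 4 5 10 7 11 6 2) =((0 3 4 10 11 2 9 1 5 7 6))^6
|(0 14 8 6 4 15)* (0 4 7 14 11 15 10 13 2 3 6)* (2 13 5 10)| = 10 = |(0 11 15 4 2 3 6 7 14 8)(5 10)|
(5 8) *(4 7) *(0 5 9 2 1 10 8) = [5, 10, 1, 3, 7, 0, 6, 4, 9, 2, 8] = (0 5)(1 10 8 9 2)(4 7)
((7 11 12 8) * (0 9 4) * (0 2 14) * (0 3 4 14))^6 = ((0 9 14 3 4 2)(7 11 12 8))^6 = (14)(7 12)(8 11)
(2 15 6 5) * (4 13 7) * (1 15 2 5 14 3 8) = (1 15 6 14 3 8)(4 13 7) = [0, 15, 2, 8, 13, 5, 14, 4, 1, 9, 10, 11, 12, 7, 3, 6]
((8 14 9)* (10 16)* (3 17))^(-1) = ((3 17)(8 14 9)(10 16))^(-1) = (3 17)(8 9 14)(10 16)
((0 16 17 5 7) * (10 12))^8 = (0 5 16 7 17)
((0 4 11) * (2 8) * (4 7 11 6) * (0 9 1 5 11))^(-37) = (0 7)(1 9 11 5)(2 8)(4 6)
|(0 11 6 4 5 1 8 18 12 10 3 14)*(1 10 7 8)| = |(0 11 6 4 5 10 3 14)(7 8 18 12)| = 8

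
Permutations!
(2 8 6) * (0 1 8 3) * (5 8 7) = (0 1 7 5 8 6 2 3) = [1, 7, 3, 0, 4, 8, 2, 5, 6]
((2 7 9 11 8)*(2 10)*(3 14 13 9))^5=(2 9 7 11 3 8 14 10 13)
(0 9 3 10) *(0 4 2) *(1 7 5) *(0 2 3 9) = (1 7 5)(3 10 4) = [0, 7, 2, 10, 3, 1, 6, 5, 8, 9, 4]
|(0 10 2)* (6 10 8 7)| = 6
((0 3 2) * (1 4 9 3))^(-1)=((0 1 4 9 3 2))^(-1)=(0 2 3 9 4 1)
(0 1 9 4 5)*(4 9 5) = [1, 5, 2, 3, 4, 0, 6, 7, 8, 9] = (9)(0 1 5)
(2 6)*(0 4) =[4, 1, 6, 3, 0, 5, 2] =(0 4)(2 6)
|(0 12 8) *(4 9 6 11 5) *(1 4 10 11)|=12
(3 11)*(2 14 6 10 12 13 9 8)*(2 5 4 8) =(2 14 6 10 12 13 9)(3 11)(4 8 5) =[0, 1, 14, 11, 8, 4, 10, 7, 5, 2, 12, 3, 13, 9, 6]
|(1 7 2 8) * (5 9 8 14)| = |(1 7 2 14 5 9 8)| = 7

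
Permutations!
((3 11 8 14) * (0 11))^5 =(14)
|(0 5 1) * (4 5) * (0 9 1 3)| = 4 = |(0 4 5 3)(1 9)|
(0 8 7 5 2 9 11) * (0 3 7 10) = (0 8 10)(2 9 11 3 7 5) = [8, 1, 9, 7, 4, 2, 6, 5, 10, 11, 0, 3]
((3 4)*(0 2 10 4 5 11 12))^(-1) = ((0 2 10 4 3 5 11 12))^(-1) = (0 12 11 5 3 4 10 2)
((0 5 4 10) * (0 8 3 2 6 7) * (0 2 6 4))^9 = ((0 5)(2 4 10 8 3 6 7))^9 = (0 5)(2 10 3 7 4 8 6)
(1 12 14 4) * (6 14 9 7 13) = [0, 12, 2, 3, 1, 5, 14, 13, 8, 7, 10, 11, 9, 6, 4] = (1 12 9 7 13 6 14 4)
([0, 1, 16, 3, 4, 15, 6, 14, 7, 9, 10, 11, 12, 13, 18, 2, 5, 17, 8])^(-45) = [0, 1, 15, 3, 4, 16, 6, 8, 18, 9, 10, 11, 12, 13, 7, 5, 2, 17, 14]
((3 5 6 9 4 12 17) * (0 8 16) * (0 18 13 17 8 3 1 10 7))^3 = (0 6 12 18 1)(3 9 8 13 10)(4 16 17 7 5)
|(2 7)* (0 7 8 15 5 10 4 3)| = 9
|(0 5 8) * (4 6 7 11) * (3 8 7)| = |(0 5 7 11 4 6 3 8)| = 8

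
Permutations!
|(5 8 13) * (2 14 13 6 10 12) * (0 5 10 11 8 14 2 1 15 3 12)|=|(0 5 14 13 10)(1 15 3 12)(6 11 8)|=60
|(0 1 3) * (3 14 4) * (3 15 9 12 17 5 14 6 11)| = 35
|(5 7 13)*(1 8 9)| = |(1 8 9)(5 7 13)| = 3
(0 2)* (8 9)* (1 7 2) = (0 1 7 2)(8 9) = [1, 7, 0, 3, 4, 5, 6, 2, 9, 8]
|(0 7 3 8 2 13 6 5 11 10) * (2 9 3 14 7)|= 42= |(0 2 13 6 5 11 10)(3 8 9)(7 14)|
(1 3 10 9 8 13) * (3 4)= (1 4 3 10 9 8 13)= [0, 4, 2, 10, 3, 5, 6, 7, 13, 8, 9, 11, 12, 1]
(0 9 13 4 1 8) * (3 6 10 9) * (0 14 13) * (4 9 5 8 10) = (0 3 6 4 1 10 5 8 14 13 9) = [3, 10, 2, 6, 1, 8, 4, 7, 14, 0, 5, 11, 12, 9, 13]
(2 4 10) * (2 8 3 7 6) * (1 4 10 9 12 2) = (1 4 9 12 2 10 8 3 7 6) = [0, 4, 10, 7, 9, 5, 1, 6, 3, 12, 8, 11, 2]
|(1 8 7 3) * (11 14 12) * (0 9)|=12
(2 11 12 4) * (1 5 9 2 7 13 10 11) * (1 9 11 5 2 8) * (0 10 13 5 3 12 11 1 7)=(13)(0 10 3 12 4)(1 2 9 8 7 5)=[10, 2, 9, 12, 0, 1, 6, 5, 7, 8, 3, 11, 4, 13]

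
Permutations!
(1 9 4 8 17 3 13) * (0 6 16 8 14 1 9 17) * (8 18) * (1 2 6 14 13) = (0 14 2 6 16 18 8)(1 17 3)(4 13 9) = [14, 17, 6, 1, 13, 5, 16, 7, 0, 4, 10, 11, 12, 9, 2, 15, 18, 3, 8]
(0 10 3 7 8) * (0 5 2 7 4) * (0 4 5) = (0 10 3 5 2 7 8) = [10, 1, 7, 5, 4, 2, 6, 8, 0, 9, 3]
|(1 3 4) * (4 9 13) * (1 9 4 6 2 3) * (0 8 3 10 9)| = 20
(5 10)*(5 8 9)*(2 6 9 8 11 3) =(2 6 9 5 10 11 3) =[0, 1, 6, 2, 4, 10, 9, 7, 8, 5, 11, 3]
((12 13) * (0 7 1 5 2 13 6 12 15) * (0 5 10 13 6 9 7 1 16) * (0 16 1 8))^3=(16)(0 8)(1 15 6 7 13 2 9 10 5 12)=((16)(0 8)(1 10 13 15 5 2 6 12 9 7))^3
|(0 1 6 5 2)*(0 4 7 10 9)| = 9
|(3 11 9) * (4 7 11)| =5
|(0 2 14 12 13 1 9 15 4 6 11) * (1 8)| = |(0 2 14 12 13 8 1 9 15 4 6 11)| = 12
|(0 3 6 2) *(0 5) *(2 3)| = |(0 2 5)(3 6)| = 6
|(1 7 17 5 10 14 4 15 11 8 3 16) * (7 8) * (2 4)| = 36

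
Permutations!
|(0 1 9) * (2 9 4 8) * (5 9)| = |(0 1 4 8 2 5 9)| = 7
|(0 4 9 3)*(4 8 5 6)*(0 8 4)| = 7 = |(0 4 9 3 8 5 6)|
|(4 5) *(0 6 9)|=6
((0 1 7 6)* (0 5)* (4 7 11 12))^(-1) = (0 5 6 7 4 12 11 1)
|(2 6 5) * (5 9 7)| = |(2 6 9 7 5)| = 5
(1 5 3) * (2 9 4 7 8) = (1 5 3)(2 9 4 7 8) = [0, 5, 9, 1, 7, 3, 6, 8, 2, 4]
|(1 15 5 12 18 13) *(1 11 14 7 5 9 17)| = 28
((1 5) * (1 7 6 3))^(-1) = ((1 5 7 6 3))^(-1) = (1 3 6 7 5)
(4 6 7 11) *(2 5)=(2 5)(4 6 7 11)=[0, 1, 5, 3, 6, 2, 7, 11, 8, 9, 10, 4]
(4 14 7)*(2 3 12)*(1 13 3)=[0, 13, 1, 12, 14, 5, 6, 4, 8, 9, 10, 11, 2, 3, 7]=(1 13 3 12 2)(4 14 7)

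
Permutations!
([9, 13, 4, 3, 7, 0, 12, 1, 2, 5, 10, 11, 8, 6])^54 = [0, 4, 12, 3, 8, 5, 1, 2, 6, 9, 10, 11, 13, 7]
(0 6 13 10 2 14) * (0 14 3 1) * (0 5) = (14)(0 6 13 10 2 3 1 5) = [6, 5, 3, 1, 4, 0, 13, 7, 8, 9, 2, 11, 12, 10, 14]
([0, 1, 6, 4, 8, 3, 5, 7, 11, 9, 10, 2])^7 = [0, 1, 2, 3, 4, 5, 6, 7, 8, 9, 10, 11]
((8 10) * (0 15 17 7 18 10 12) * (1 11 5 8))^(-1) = (0 12 8 5 11 1 10 18 7 17 15)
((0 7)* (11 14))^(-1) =((0 7)(11 14))^(-1) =(0 7)(11 14)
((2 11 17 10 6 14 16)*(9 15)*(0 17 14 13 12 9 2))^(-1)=(0 16 14 11 2 15 9 12 13 6 10 17)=((0 17 10 6 13 12 9 15 2 11 14 16))^(-1)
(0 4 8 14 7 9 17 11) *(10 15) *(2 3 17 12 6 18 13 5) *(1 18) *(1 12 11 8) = [4, 18, 3, 17, 1, 2, 12, 9, 14, 11, 15, 0, 6, 5, 7, 10, 16, 8, 13] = (0 4 1 18 13 5 2 3 17 8 14 7 9 11)(6 12)(10 15)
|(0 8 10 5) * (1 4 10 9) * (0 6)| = 8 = |(0 8 9 1 4 10 5 6)|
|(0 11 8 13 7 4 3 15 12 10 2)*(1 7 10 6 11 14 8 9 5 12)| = 30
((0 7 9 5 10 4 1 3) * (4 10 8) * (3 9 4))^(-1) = ((10)(0 7 4 1 9 5 8 3))^(-1) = (10)(0 3 8 5 9 1 4 7)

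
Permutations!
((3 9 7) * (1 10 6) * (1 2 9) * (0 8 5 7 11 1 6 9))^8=((0 8 5 7 3 6 2)(1 10 9 11))^8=(11)(0 8 5 7 3 6 2)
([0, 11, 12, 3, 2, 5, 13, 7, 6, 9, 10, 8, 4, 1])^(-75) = [0, 1, 2, 3, 4, 5, 6, 7, 8, 9, 10, 11, 12, 13]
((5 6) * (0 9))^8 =(9)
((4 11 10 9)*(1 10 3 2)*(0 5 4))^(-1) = ((0 5 4 11 3 2 1 10 9))^(-1) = (0 9 10 1 2 3 11 4 5)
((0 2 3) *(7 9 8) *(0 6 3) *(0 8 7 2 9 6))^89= (0 3 6 7 9)(2 8)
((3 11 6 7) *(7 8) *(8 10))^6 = (11) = ((3 11 6 10 8 7))^6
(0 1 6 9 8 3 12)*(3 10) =(0 1 6 9 8 10 3 12) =[1, 6, 2, 12, 4, 5, 9, 7, 10, 8, 3, 11, 0]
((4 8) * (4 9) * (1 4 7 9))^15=((1 4 8)(7 9))^15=(7 9)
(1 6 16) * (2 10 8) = (1 6 16)(2 10 8) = [0, 6, 10, 3, 4, 5, 16, 7, 2, 9, 8, 11, 12, 13, 14, 15, 1]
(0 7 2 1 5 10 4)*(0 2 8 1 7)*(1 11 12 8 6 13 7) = (1 5 10 4 2)(6 13 7)(8 11 12) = [0, 5, 1, 3, 2, 10, 13, 6, 11, 9, 4, 12, 8, 7]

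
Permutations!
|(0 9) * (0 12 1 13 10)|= 6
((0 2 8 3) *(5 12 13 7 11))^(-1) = (0 3 8 2)(5 11 7 13 12)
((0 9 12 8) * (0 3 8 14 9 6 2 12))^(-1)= ((0 6 2 12 14 9)(3 8))^(-1)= (0 9 14 12 2 6)(3 8)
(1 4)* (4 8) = (1 8 4) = [0, 8, 2, 3, 1, 5, 6, 7, 4]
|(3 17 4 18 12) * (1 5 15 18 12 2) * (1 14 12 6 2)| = 28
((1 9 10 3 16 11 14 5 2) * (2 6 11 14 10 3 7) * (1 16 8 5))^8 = ((1 9 3 8 5 6 11 10 7 2 16 14))^8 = (1 7 5)(2 6 9)(3 16 11)(8 14 10)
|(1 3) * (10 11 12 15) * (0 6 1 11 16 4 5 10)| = |(0 6 1 3 11 12 15)(4 5 10 16)| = 28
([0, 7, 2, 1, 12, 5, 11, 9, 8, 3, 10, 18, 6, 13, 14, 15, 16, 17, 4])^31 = (1 3 9 7)(4 12 6 11 18)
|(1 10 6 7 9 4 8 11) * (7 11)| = |(1 10 6 11)(4 8 7 9)| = 4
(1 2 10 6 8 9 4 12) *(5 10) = (1 2 5 10 6 8 9 4 12) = [0, 2, 5, 3, 12, 10, 8, 7, 9, 4, 6, 11, 1]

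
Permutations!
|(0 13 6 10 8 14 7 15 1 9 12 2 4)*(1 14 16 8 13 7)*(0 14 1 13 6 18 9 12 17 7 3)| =|(0 3)(1 12 2 4 14 13 18 9 17 7 15)(6 10)(8 16)| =22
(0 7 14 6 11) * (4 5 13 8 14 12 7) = (0 4 5 13 8 14 6 11)(7 12) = [4, 1, 2, 3, 5, 13, 11, 12, 14, 9, 10, 0, 7, 8, 6]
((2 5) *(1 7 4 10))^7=(1 10 4 7)(2 5)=((1 7 4 10)(2 5))^7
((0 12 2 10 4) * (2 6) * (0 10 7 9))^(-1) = (0 9 7 2 6 12)(4 10)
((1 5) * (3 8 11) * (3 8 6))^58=(11)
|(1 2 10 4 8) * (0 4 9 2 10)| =7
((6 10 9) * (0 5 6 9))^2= ((0 5 6 10))^2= (0 6)(5 10)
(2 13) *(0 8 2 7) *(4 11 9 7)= [8, 1, 13, 3, 11, 5, 6, 0, 2, 7, 10, 9, 12, 4]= (0 8 2 13 4 11 9 7)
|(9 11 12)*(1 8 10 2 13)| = 15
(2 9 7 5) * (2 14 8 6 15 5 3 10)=(2 9 7 3 10)(5 14 8 6 15)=[0, 1, 9, 10, 4, 14, 15, 3, 6, 7, 2, 11, 12, 13, 8, 5]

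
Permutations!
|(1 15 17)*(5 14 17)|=|(1 15 5 14 17)|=5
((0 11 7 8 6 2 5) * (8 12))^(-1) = (0 5 2 6 8 12 7 11)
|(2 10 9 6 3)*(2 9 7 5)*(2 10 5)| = 12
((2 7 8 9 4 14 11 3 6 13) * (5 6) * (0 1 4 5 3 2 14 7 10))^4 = ((0 1 4 7 8 9 5 6 13 14 11 2 10))^4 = (0 8 13 10 7 6 2 4 5 11 1 9 14)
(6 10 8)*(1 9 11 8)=(1 9 11 8 6 10)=[0, 9, 2, 3, 4, 5, 10, 7, 6, 11, 1, 8]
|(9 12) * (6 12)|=|(6 12 9)|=3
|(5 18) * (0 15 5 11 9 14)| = |(0 15 5 18 11 9 14)| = 7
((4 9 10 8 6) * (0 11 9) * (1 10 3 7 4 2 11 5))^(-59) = ((0 5 1 10 8 6 2 11 9 3 7 4))^(-59) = (0 5 1 10 8 6 2 11 9 3 7 4)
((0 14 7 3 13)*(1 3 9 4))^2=((0 14 7 9 4 1 3 13))^2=(0 7 4 3)(1 13 14 9)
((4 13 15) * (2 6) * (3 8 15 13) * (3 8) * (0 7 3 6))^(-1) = (0 2 6 3 7)(4 15 8)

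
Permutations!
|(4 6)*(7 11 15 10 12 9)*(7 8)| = 14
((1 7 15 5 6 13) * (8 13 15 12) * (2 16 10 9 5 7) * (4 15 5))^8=((1 2 16 10 9 4 15 7 12 8 13)(5 6))^8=(1 12 4 16 13 7 9 2 8 15 10)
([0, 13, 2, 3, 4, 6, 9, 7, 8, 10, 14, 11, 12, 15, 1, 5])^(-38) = (1 15 6 10)(5 9 14 13)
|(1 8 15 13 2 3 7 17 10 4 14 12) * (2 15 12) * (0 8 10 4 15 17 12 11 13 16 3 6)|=63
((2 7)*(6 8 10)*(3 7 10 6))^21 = (2 10 3 7)(6 8)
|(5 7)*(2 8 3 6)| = |(2 8 3 6)(5 7)| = 4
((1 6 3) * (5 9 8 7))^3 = (5 7 8 9)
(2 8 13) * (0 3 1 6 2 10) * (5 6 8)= [3, 8, 5, 1, 4, 6, 2, 7, 13, 9, 0, 11, 12, 10]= (0 3 1 8 13 10)(2 5 6)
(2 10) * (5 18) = (2 10)(5 18) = [0, 1, 10, 3, 4, 18, 6, 7, 8, 9, 2, 11, 12, 13, 14, 15, 16, 17, 5]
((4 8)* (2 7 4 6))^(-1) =((2 7 4 8 6))^(-1) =(2 6 8 4 7)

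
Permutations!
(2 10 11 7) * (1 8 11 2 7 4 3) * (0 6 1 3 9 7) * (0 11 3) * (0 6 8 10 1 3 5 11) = [8, 10, 1, 6, 9, 11, 3, 0, 5, 7, 2, 4] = (0 8 5 11 4 9 7)(1 10 2)(3 6)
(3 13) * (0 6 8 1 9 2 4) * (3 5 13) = (0 6 8 1 9 2 4)(5 13) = [6, 9, 4, 3, 0, 13, 8, 7, 1, 2, 10, 11, 12, 5]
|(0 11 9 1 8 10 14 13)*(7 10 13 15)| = 12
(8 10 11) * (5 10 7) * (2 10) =(2 10 11 8 7 5) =[0, 1, 10, 3, 4, 2, 6, 5, 7, 9, 11, 8]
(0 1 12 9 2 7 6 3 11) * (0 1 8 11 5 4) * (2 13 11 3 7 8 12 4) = (0 12 9 13 11 1 4)(2 8 3 5)(6 7) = [12, 4, 8, 5, 0, 2, 7, 6, 3, 13, 10, 1, 9, 11]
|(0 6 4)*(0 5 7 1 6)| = |(1 6 4 5 7)| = 5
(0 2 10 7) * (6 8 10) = (0 2 6 8 10 7) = [2, 1, 6, 3, 4, 5, 8, 0, 10, 9, 7]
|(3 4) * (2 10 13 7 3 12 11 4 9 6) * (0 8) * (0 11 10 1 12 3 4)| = 30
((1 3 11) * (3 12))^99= (1 11 3 12)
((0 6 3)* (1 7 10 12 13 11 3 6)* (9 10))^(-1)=((0 1 7 9 10 12 13 11 3))^(-1)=(0 3 11 13 12 10 9 7 1)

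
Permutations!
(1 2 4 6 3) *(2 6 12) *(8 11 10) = (1 6 3)(2 4 12)(8 11 10) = [0, 6, 4, 1, 12, 5, 3, 7, 11, 9, 8, 10, 2]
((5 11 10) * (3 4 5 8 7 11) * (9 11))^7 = ((3 4 5)(7 9 11 10 8))^7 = (3 4 5)(7 11 8 9 10)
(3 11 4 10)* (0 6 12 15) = (0 6 12 15)(3 11 4 10) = [6, 1, 2, 11, 10, 5, 12, 7, 8, 9, 3, 4, 15, 13, 14, 0]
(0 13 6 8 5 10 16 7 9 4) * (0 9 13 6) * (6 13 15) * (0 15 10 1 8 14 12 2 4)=[13, 8, 4, 3, 9, 1, 14, 10, 5, 0, 16, 11, 2, 15, 12, 6, 7]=(0 13 15 6 14 12 2 4 9)(1 8 5)(7 10 16)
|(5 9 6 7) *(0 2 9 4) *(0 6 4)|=7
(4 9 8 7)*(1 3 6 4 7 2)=(1 3 6 4 9 8 2)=[0, 3, 1, 6, 9, 5, 4, 7, 2, 8]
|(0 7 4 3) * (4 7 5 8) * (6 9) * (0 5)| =|(3 5 8 4)(6 9)| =4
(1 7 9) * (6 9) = (1 7 6 9) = [0, 7, 2, 3, 4, 5, 9, 6, 8, 1]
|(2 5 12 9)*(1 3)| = 4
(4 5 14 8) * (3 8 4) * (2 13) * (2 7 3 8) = (2 13 7 3)(4 5 14) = [0, 1, 13, 2, 5, 14, 6, 3, 8, 9, 10, 11, 12, 7, 4]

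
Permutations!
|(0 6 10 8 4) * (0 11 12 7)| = 8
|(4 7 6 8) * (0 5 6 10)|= 7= |(0 5 6 8 4 7 10)|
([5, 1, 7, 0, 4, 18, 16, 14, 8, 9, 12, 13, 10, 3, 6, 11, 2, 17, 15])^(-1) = (0 3 13 11 15 18 5)(2 16 6 14 7)(10 12)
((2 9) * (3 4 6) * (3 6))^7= (2 9)(3 4)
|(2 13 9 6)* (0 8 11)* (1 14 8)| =20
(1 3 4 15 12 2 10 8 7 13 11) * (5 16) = (1 3 4 15 12 2 10 8 7 13 11)(5 16) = [0, 3, 10, 4, 15, 16, 6, 13, 7, 9, 8, 1, 2, 11, 14, 12, 5]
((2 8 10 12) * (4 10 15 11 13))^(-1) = ((2 8 15 11 13 4 10 12))^(-1) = (2 12 10 4 13 11 15 8)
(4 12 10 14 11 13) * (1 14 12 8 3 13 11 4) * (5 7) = (1 14 4 8 3 13)(5 7)(10 12) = [0, 14, 2, 13, 8, 7, 6, 5, 3, 9, 12, 11, 10, 1, 4]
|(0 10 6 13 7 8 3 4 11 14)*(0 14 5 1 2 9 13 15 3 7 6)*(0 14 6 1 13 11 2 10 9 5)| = 30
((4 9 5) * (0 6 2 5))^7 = (0 6 2 5 4 9)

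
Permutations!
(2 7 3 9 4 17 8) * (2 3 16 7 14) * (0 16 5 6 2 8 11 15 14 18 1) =[16, 0, 18, 9, 17, 6, 2, 5, 3, 4, 10, 15, 12, 13, 8, 14, 7, 11, 1] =(0 16 7 5 6 2 18 1)(3 9 4 17 11 15 14 8)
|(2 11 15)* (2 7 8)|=5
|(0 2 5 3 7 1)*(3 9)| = |(0 2 5 9 3 7 1)| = 7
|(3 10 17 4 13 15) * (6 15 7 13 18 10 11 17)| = 8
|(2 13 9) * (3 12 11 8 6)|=|(2 13 9)(3 12 11 8 6)|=15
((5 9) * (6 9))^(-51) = ((5 6 9))^(-51) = (9)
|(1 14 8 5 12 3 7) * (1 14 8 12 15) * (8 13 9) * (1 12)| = |(1 13 9 8 5 15 12 3 7 14)| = 10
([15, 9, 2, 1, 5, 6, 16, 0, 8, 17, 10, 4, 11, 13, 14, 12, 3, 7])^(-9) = (0 4 3 7 11 16 17 12 6 9 15 5 1)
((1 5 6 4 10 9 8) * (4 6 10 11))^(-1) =((1 5 10 9 8)(4 11))^(-1) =(1 8 9 10 5)(4 11)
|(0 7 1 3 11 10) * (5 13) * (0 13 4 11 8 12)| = |(0 7 1 3 8 12)(4 11 10 13 5)| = 30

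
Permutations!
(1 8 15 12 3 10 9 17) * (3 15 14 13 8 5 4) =(1 5 4 3 10 9 17)(8 14 13)(12 15) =[0, 5, 2, 10, 3, 4, 6, 7, 14, 17, 9, 11, 15, 8, 13, 12, 16, 1]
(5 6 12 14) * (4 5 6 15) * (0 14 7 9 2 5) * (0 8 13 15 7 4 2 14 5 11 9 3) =(0 5 7 3)(2 11 9 14 6 12 4 8 13 15) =[5, 1, 11, 0, 8, 7, 12, 3, 13, 14, 10, 9, 4, 15, 6, 2]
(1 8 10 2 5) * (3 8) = [0, 3, 5, 8, 4, 1, 6, 7, 10, 9, 2] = (1 3 8 10 2 5)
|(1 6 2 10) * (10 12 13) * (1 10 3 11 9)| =8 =|(1 6 2 12 13 3 11 9)|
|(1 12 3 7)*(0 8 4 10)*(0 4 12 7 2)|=|(0 8 12 3 2)(1 7)(4 10)|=10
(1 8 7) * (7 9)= [0, 8, 2, 3, 4, 5, 6, 1, 9, 7]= (1 8 9 7)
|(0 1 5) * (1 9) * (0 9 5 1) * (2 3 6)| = 3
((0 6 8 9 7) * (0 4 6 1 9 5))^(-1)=((0 1 9 7 4 6 8 5))^(-1)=(0 5 8 6 4 7 9 1)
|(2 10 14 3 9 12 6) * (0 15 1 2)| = |(0 15 1 2 10 14 3 9 12 6)| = 10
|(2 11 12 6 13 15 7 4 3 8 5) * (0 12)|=12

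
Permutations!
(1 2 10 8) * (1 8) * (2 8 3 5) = (1 8 3 5 2 10) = [0, 8, 10, 5, 4, 2, 6, 7, 3, 9, 1]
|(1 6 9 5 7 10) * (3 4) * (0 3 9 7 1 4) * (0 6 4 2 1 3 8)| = 18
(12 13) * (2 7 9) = [0, 1, 7, 3, 4, 5, 6, 9, 8, 2, 10, 11, 13, 12] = (2 7 9)(12 13)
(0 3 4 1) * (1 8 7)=(0 3 4 8 7 1)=[3, 0, 2, 4, 8, 5, 6, 1, 7]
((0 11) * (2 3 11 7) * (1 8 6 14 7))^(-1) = ((0 1 8 6 14 7 2 3 11))^(-1) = (0 11 3 2 7 14 6 8 1)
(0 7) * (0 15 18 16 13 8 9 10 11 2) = (0 7 15 18 16 13 8 9 10 11 2) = [7, 1, 0, 3, 4, 5, 6, 15, 9, 10, 11, 2, 12, 8, 14, 18, 13, 17, 16]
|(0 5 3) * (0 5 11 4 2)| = 4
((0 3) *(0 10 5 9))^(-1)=((0 3 10 5 9))^(-1)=(0 9 5 10 3)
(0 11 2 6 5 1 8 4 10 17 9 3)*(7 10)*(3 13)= [11, 8, 6, 0, 7, 1, 5, 10, 4, 13, 17, 2, 12, 3, 14, 15, 16, 9]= (0 11 2 6 5 1 8 4 7 10 17 9 13 3)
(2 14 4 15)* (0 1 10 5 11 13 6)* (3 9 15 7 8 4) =(0 1 10 5 11 13 6)(2 14 3 9 15)(4 7 8) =[1, 10, 14, 9, 7, 11, 0, 8, 4, 15, 5, 13, 12, 6, 3, 2]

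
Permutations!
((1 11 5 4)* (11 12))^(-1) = (1 4 5 11 12)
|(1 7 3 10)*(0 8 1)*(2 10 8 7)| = |(0 7 3 8 1 2 10)| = 7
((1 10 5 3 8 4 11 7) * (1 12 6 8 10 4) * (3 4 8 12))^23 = ((1 8)(3 10 5 4 11 7)(6 12))^23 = (1 8)(3 7 11 4 5 10)(6 12)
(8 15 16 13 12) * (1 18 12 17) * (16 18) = [0, 16, 2, 3, 4, 5, 6, 7, 15, 9, 10, 11, 8, 17, 14, 18, 13, 1, 12] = (1 16 13 17)(8 15 18 12)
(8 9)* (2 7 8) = [0, 1, 7, 3, 4, 5, 6, 8, 9, 2] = (2 7 8 9)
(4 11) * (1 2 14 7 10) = (1 2 14 7 10)(4 11) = [0, 2, 14, 3, 11, 5, 6, 10, 8, 9, 1, 4, 12, 13, 7]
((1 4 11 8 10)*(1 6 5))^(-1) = (1 5 6 10 8 11 4)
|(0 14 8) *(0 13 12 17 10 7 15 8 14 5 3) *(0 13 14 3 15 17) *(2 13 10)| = 12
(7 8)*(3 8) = [0, 1, 2, 8, 4, 5, 6, 3, 7] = (3 8 7)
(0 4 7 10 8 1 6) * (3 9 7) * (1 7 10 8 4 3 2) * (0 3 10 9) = [10, 6, 1, 0, 2, 5, 3, 8, 7, 9, 4] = (0 10 4 2 1 6 3)(7 8)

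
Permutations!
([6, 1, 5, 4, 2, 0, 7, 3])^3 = (0 3 5 7 2 6 4)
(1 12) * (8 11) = (1 12)(8 11) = [0, 12, 2, 3, 4, 5, 6, 7, 11, 9, 10, 8, 1]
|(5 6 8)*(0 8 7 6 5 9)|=|(0 8 9)(6 7)|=6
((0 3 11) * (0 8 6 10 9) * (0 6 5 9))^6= ((0 3 11 8 5 9 6 10))^6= (0 6 5 11)(3 10 9 8)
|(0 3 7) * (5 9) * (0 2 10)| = |(0 3 7 2 10)(5 9)| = 10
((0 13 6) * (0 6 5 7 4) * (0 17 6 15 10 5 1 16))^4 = ((0 13 1 16)(4 17 6 15 10 5 7))^4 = (4 10 17 5 6 7 15)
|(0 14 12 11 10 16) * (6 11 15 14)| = 15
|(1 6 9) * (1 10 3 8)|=|(1 6 9 10 3 8)|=6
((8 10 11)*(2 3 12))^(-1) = (2 12 3)(8 11 10) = ((2 3 12)(8 10 11))^(-1)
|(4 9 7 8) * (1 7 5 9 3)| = 10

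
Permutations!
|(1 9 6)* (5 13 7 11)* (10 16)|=12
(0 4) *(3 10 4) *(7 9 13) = [3, 1, 2, 10, 0, 5, 6, 9, 8, 13, 4, 11, 12, 7] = (0 3 10 4)(7 9 13)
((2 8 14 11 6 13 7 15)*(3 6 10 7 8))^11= (2 3 6 13 8 14 11 10 7 15)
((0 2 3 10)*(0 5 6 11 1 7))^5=(0 6 2 11 3 1 10 7 5)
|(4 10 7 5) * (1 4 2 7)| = |(1 4 10)(2 7 5)| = 3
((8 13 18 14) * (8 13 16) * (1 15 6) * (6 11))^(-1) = (1 6 11 15)(8 16)(13 14 18) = ((1 15 11 6)(8 16)(13 18 14))^(-1)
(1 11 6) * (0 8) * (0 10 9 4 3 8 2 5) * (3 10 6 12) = (0 2 5)(1 11 12 3 8 6)(4 10 9) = [2, 11, 5, 8, 10, 0, 1, 7, 6, 4, 9, 12, 3]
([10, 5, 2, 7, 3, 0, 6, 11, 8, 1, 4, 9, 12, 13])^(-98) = (13)(0 10 4 3 7 11 9 1 5)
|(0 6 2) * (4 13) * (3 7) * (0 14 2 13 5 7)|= |(0 6 13 4 5 7 3)(2 14)|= 14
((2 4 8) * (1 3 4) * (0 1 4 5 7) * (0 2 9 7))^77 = (0 1 3 5)(2 8 7 4 9)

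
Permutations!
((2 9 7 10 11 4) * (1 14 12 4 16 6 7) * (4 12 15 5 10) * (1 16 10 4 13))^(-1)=((1 14 15 5 4 2 9 16 6 7 13)(10 11))^(-1)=(1 13 7 6 16 9 2 4 5 15 14)(10 11)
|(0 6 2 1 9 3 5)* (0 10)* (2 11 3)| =6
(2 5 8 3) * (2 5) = (3 5 8) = [0, 1, 2, 5, 4, 8, 6, 7, 3]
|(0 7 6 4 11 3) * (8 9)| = |(0 7 6 4 11 3)(8 9)| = 6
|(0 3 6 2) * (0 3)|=|(2 3 6)|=3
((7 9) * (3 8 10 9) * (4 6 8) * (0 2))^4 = ((0 2)(3 4 6 8 10 9 7))^4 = (3 10 4 9 6 7 8)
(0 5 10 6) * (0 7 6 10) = (10)(0 5)(6 7) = [5, 1, 2, 3, 4, 0, 7, 6, 8, 9, 10]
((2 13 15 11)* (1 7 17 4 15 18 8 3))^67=(1 7 17 4 15 11 2 13 18 8 3)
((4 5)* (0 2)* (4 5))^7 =((5)(0 2))^7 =(5)(0 2)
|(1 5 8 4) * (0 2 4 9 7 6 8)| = |(0 2 4 1 5)(6 8 9 7)| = 20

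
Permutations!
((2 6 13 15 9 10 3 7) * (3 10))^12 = ((2 6 13 15 9 3 7))^12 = (2 3 15 6 7 9 13)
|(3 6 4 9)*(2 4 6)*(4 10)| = 5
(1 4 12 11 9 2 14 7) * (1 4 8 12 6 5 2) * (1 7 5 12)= (1 8)(2 14 5)(4 6 12 11 9 7)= [0, 8, 14, 3, 6, 2, 12, 4, 1, 7, 10, 9, 11, 13, 5]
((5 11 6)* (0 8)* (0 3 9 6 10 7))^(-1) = (0 7 10 11 5 6 9 3 8)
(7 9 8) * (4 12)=[0, 1, 2, 3, 12, 5, 6, 9, 7, 8, 10, 11, 4]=(4 12)(7 9 8)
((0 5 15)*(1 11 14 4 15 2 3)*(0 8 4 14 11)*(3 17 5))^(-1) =(0 1 3)(2 5 17)(4 8 15)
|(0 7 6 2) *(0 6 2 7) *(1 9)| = 6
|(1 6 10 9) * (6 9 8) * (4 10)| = |(1 9)(4 10 8 6)| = 4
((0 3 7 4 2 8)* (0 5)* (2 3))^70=(0 8)(2 5)(3 7 4)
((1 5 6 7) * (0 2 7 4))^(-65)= (0 6 1 2 4 5 7)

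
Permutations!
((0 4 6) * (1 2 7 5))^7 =(0 4 6)(1 5 7 2)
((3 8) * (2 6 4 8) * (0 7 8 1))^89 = ((0 7 8 3 2 6 4 1))^89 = (0 7 8 3 2 6 4 1)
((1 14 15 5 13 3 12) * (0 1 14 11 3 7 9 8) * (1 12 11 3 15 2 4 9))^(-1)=(0 8 9 4 2 14 12)(1 7 13 5 15 11 3)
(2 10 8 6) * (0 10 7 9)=(0 10 8 6 2 7 9)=[10, 1, 7, 3, 4, 5, 2, 9, 6, 0, 8]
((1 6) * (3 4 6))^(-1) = (1 6 4 3)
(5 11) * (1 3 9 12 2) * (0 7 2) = (0 7 2 1 3 9 12)(5 11) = [7, 3, 1, 9, 4, 11, 6, 2, 8, 12, 10, 5, 0]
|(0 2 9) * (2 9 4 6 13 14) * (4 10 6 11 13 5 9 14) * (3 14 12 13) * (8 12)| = 13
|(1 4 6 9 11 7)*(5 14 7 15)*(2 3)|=|(1 4 6 9 11 15 5 14 7)(2 3)|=18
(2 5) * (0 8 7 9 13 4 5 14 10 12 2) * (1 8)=(0 1 8 7 9 13 4 5)(2 14 10 12)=[1, 8, 14, 3, 5, 0, 6, 9, 7, 13, 12, 11, 2, 4, 10]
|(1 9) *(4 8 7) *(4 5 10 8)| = 4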